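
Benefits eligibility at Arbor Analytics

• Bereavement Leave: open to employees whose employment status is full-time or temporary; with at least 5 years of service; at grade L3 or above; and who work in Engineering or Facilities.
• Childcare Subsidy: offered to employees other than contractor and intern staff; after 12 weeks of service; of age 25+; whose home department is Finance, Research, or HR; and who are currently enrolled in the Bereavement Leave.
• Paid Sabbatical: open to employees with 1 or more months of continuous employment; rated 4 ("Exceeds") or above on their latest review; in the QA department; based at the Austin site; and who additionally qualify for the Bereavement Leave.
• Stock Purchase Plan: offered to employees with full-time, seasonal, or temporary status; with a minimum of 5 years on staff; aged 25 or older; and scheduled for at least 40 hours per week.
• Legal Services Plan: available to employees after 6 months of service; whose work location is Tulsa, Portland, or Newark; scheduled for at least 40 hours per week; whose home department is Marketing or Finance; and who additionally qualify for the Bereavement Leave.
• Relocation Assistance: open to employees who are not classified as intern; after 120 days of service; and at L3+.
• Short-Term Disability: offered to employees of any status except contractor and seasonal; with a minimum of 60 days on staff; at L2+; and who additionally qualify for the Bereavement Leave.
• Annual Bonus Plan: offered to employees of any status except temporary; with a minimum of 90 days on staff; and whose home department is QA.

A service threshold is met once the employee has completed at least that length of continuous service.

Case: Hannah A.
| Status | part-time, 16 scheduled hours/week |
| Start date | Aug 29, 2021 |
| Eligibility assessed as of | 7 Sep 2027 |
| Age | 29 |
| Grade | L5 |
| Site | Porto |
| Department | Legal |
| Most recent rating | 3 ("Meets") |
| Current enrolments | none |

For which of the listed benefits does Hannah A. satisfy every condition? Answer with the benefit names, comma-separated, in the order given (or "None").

Relocation Assistance

Service from Aug 29, 2021 to 7 Sep 2027: 2200 days.
Bereavement Leave — status part-time ✗ (requires full-time or temporary) → not eligible.
Childcare Subsidy — status part-time ✓ (not excluded); service 2200 days ≥ 12 weeks (≈84 days) ✓; age 29 ≥ 25 ✓; dept Legal ✗ → not eligible.
Paid Sabbatical — service 2200 days ≥ 1 month (≈30 days) ✓; rating 3 < 4 ✗ → not eligible.
Stock Purchase Plan — status part-time ✗ (requires full-time, seasonal, or temporary) → not eligible.
Legal Services Plan — service 2200 days ≥ 6 months (≈180 days) ✓; site Porto ✗ (not Tulsa, Portland, or Newark) → not eligible.
Relocation Assistance — status part-time ✓ (not excluded); service 2200 days ≥ 120 days ✓; grade L5 ≥ L3 ✓ → eligible.
Short-Term Disability — status part-time ✓ (not excluded); service 2200 days ≥ 60 days ✓; grade L5 ≥ L2 ✓; not eligible for Bereavement Leave ✗ → not eligible.
Annual Bonus Plan — status part-time ✓ (not excluded); service 2200 days ≥ 90 days ✓; dept Legal ✗ → not eligible.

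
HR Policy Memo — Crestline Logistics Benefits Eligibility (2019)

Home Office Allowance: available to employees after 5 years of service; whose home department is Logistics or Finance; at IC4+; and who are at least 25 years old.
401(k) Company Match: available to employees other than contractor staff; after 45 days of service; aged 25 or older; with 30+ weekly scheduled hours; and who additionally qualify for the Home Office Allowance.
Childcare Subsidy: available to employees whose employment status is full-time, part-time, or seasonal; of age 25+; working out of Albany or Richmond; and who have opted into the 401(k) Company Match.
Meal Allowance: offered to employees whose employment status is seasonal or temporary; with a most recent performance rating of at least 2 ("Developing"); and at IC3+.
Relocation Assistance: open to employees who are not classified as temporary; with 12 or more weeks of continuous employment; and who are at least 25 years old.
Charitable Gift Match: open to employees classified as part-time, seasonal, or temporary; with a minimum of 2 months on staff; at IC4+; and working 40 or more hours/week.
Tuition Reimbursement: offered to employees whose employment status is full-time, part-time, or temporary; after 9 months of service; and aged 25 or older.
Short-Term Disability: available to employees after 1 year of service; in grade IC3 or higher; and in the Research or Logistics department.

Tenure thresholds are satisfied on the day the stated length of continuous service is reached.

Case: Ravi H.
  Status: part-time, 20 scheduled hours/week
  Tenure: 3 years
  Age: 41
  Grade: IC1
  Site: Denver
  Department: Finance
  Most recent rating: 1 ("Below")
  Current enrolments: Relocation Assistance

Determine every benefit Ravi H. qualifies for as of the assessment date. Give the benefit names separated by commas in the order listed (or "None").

Home Office Allowance — service 3 years < 5 years ✗ → not eligible.
401(k) Company Match — status part-time ✓ (not excluded); service 3 years ≥ 45 days ✓; age 41 ≥ 25 ✓; 20 hrs/wk < 30 ✗ → not eligible.
Childcare Subsidy — status part-time ✓; age 41 ≥ 25 ✓; site Denver ✗ (not Albany or Richmond) → not eligible.
Meal Allowance — status part-time ✗ (requires seasonal or temporary) → not eligible.
Relocation Assistance — status part-time ✓ (not excluded); service 3 years ≥ 12 weeks (≈84 days) ✓; age 41 ≥ 25 ✓ → eligible.
Charitable Gift Match — status part-time ✓; service 3 years ≥ 2 months (≈60 days) ✓; grade IC1 < IC4 ✗ → not eligible.
Tuition Reimbursement — status part-time ✓; service 3 years ≥ 9 months (≈270 days) ✓; age 41 ≥ 25 ✓ → eligible.
Short-Term Disability — service 3 years ≥ 1 year ✓; grade IC1 < IC3 ✗ → not eligible.

Relocation Assistance, Tuition Reimbursement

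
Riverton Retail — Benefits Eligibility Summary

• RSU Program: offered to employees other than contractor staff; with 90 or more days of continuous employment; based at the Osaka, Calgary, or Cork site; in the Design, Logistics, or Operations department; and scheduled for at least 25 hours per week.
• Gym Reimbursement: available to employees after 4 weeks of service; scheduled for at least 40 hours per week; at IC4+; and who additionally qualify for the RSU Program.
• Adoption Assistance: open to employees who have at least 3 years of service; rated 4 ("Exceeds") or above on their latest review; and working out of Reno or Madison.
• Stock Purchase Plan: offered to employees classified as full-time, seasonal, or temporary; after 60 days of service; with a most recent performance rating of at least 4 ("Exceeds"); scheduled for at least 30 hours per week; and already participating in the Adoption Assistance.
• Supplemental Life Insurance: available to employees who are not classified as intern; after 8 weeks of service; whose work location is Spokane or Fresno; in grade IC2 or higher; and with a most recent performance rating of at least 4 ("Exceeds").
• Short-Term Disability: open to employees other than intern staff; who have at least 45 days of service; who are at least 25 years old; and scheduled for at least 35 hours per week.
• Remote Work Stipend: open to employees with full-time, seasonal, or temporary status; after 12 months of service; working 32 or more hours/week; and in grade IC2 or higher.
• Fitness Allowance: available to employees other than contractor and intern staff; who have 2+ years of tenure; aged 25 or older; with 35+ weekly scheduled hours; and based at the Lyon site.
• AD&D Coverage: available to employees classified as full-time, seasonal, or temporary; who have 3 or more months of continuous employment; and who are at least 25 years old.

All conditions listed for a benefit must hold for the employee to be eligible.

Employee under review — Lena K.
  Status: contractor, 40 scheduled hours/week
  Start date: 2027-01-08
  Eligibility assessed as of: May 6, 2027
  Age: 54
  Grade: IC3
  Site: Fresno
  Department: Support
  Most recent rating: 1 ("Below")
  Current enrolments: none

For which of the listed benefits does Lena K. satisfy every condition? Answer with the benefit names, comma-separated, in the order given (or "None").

Service from 2027-01-08 to May 6, 2027: 118 days.
RSU Program — status contractor ✗ (excluded) → not eligible.
Gym Reimbursement — service 118 days ≥ 4 weeks (≈28 days) ✓; 40 hrs/wk ≥ 40 ✓; grade IC3 < IC4 ✗ → not eligible.
Adoption Assistance — service 118 days < 3 years (≈1095 days) ✗ → not eligible.
Stock Purchase Plan — status contractor ✗ (requires full-time, seasonal, or temporary) → not eligible.
Supplemental Life Insurance — status contractor ✓ (not excluded); service 118 days ≥ 8 weeks (≈56 days) ✓; site Fresno ✓; grade IC3 ≥ IC2 ✓; rating 1 < 4 ✗ → not eligible.
Short-Term Disability — status contractor ✓ (not excluded); service 118 days ≥ 45 days ✓; age 54 ≥ 25 ✓; 40 hrs/wk ≥ 35 ✓ → eligible.
Remote Work Stipend — status contractor ✗ (requires full-time, seasonal, or temporary) → not eligible.
Fitness Allowance — status contractor ✗ (excluded) → not eligible.
AD&D Coverage — status contractor ✗ (requires full-time, seasonal, or temporary) → not eligible.

Short-Term Disability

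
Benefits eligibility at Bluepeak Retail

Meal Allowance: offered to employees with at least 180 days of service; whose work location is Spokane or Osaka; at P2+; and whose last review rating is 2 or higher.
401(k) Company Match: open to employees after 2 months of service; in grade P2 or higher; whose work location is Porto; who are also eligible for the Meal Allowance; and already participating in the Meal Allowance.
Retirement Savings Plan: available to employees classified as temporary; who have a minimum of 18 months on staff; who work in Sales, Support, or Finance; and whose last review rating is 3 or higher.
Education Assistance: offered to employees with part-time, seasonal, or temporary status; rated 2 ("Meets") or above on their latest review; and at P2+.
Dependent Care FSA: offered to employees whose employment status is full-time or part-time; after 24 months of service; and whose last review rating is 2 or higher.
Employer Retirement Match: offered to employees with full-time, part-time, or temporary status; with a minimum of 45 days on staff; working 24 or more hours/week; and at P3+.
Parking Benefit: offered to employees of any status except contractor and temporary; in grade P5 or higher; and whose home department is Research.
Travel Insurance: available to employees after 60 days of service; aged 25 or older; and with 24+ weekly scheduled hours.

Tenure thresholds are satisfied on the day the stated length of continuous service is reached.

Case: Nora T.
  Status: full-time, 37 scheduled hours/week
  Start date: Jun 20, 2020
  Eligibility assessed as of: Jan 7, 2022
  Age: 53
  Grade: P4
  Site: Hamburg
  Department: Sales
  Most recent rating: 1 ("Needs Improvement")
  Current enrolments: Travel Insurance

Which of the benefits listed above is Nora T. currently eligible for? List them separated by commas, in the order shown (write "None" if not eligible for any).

Employer Retirement Match, Travel Insurance

Service from Jun 20, 2020 to Jan 7, 2022: 566 days.
Meal Allowance — service 566 days ≥ 180 days ✓; site Hamburg ✗ (not Spokane or Osaka) → not eligible.
401(k) Company Match — service 566 days ≥ 2 months (≈60 days) ✓; grade P4 ≥ P2 ✓; site Hamburg ✗ (not Porto) → not eligible.
Retirement Savings Plan — status full-time ✗ (requires temporary) → not eligible.
Education Assistance — status full-time ✗ (requires part-time, seasonal, or temporary) → not eligible.
Dependent Care FSA — status full-time ✓; service 566 days < 24 months (≈720 days) ✗ → not eligible.
Employer Retirement Match — status full-time ✓; service 566 days ≥ 45 days ✓; 37 hrs/wk ≥ 24 ✓; grade P4 ≥ P3 ✓ → eligible.
Parking Benefit — status full-time ✓ (not excluded); grade P4 < P5 ✗ → not eligible.
Travel Insurance — service 566 days ≥ 60 days ✓; age 53 ≥ 25 ✓; 37 hrs/wk ≥ 24 ✓ → eligible.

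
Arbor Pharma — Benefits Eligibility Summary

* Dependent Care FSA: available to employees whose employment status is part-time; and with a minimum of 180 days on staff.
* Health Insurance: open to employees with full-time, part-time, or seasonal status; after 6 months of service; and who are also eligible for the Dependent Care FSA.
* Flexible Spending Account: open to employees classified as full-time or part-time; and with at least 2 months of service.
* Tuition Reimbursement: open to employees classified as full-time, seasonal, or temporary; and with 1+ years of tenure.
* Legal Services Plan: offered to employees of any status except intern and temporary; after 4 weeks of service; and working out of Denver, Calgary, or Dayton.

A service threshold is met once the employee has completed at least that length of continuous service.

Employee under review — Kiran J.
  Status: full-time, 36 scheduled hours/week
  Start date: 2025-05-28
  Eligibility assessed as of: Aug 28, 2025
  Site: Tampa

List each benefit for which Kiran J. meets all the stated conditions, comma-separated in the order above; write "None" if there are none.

Service from 2025-05-28 to Aug 28, 2025: 92 days.
Dependent Care FSA — status full-time ✗ (requires part-time) → not eligible.
Health Insurance — status full-time ✓; service 92 days < 6 months (≈180 days) ✗ → not eligible.
Flexible Spending Account — status full-time ✓; service 92 days ≥ 2 months (≈60 days) ✓ → eligible.
Tuition Reimbursement — status full-time ✓; service 92 days < 1 year (≈365 days) ✗ → not eligible.
Legal Services Plan — status full-time ✓ (not excluded); service 92 days ≥ 4 weeks (≈28 days) ✓; site Tampa ✗ (not Denver, Calgary, or Dayton) → not eligible.

Flexible Spending Account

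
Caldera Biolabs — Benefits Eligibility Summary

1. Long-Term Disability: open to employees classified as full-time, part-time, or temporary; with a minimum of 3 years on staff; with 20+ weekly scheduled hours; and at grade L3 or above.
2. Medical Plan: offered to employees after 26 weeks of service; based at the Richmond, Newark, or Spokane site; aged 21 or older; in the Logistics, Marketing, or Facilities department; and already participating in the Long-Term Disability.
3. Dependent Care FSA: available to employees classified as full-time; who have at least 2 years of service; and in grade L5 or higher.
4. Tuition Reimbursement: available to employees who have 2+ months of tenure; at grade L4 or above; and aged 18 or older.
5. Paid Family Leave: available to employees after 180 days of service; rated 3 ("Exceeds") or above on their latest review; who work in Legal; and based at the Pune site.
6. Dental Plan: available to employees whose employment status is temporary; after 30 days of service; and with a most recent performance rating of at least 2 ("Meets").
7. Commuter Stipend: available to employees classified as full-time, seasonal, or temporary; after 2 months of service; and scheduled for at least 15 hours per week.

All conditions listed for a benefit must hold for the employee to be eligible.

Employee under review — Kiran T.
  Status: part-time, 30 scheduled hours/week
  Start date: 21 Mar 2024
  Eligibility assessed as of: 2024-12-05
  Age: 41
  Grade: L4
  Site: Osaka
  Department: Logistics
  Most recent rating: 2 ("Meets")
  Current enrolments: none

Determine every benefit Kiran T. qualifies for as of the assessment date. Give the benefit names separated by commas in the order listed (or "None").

Service from 21 Mar 2024 to 2024-12-05: 259 days.
Long-Term Disability — status part-time ✓; service 259 days < 3 years (≈1095 days) ✗ → not eligible.
Medical Plan — service 259 days ≥ 26 weeks (≈182 days) ✓; site Osaka ✗ (not Richmond, Newark, or Spokane) → not eligible.
Dependent Care FSA — status part-time ✗ (requires full-time) → not eligible.
Tuition Reimbursement — service 259 days ≥ 2 months (≈60 days) ✓; grade L4 ≥ L4 ✓; age 41 ≥ 18 ✓ → eligible.
Paid Family Leave — service 259 days ≥ 180 days ✓; rating 2 < 3 ✗ → not eligible.
Dental Plan — status part-time ✗ (requires temporary) → not eligible.
Commuter Stipend — status part-time ✗ (requires full-time, seasonal, or temporary) → not eligible.

Tuition Reimbursement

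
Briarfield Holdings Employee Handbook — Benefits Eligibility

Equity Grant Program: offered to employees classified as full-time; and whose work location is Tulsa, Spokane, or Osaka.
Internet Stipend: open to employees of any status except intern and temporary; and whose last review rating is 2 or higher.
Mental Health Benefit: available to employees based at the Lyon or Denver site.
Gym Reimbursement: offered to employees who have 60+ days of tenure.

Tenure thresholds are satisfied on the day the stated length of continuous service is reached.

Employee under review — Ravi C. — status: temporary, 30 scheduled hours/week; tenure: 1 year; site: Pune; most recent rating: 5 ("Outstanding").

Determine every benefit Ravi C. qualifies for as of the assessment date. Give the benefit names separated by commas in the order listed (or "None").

Gym Reimbursement

Equity Grant Program — status temporary ✗ (requires full-time) → not eligible.
Internet Stipend — status temporary ✗ (excluded) → not eligible.
Mental Health Benefit — site Pune ✗ (not Lyon or Denver) → not eligible.
Gym Reimbursement — service 1 year ≥ 60 days ✓ → eligible.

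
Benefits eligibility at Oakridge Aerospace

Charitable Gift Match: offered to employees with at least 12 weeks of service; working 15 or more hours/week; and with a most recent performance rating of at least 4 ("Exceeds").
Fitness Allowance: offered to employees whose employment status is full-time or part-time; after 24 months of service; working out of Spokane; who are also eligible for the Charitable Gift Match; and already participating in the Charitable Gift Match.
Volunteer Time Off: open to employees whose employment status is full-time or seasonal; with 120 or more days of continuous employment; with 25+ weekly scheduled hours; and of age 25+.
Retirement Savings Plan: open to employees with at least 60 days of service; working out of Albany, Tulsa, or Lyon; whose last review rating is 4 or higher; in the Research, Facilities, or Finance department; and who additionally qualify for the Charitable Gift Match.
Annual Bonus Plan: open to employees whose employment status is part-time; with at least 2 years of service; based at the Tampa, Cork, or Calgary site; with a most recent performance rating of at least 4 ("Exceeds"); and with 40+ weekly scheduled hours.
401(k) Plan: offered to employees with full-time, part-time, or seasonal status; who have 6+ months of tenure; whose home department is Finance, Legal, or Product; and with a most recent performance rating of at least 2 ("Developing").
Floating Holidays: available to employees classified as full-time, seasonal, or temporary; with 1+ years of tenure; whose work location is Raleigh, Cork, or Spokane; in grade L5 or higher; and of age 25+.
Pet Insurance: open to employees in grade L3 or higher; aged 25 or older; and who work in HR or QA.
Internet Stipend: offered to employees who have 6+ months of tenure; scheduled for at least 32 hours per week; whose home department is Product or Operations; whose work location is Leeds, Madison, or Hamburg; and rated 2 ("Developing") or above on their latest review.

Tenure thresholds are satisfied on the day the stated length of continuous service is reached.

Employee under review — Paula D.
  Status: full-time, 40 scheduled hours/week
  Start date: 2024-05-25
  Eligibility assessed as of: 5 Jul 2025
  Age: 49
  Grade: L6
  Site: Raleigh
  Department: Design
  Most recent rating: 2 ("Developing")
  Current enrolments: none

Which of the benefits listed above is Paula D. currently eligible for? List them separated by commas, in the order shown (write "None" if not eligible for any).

Service from 2024-05-25 to 5 Jul 2025: 406 days.
Charitable Gift Match — service 406 days ≥ 12 weeks (≈84 days) ✓; 40 hrs/wk ≥ 15 ✓; rating 2 < 4 ✗ → not eligible.
Fitness Allowance — status full-time ✓; service 406 days < 24 months (≈720 days) ✗ → not eligible.
Volunteer Time Off — status full-time ✓; service 406 days ≥ 120 days ✓; 40 hrs/wk ≥ 25 ✓; age 49 ≥ 25 ✓ → eligible.
Retirement Savings Plan — service 406 days ≥ 60 days ✓; site Raleigh ✗ (not Albany, Tulsa, or Lyon) → not eligible.
Annual Bonus Plan — status full-time ✗ (requires part-time) → not eligible.
401(k) Plan — status full-time ✓; service 406 days ≥ 6 months (≈180 days) ✓; dept Design ✗ → not eligible.
Floating Holidays — status full-time ✓; service 406 days ≥ 1 year (≈365 days) ✓; site Raleigh ✓; grade L6 ≥ L5 ✓; age 49 ≥ 25 ✓ → eligible.
Pet Insurance — grade L6 ≥ L3 ✓; age 49 ≥ 25 ✓; dept Design ✗ → not eligible.
Internet Stipend — service 406 days ≥ 6 months (≈180 days) ✓; 40 hrs/wk ≥ 32 ✓; dept Design ✗ → not eligible.

Volunteer Time Off, Floating Holidays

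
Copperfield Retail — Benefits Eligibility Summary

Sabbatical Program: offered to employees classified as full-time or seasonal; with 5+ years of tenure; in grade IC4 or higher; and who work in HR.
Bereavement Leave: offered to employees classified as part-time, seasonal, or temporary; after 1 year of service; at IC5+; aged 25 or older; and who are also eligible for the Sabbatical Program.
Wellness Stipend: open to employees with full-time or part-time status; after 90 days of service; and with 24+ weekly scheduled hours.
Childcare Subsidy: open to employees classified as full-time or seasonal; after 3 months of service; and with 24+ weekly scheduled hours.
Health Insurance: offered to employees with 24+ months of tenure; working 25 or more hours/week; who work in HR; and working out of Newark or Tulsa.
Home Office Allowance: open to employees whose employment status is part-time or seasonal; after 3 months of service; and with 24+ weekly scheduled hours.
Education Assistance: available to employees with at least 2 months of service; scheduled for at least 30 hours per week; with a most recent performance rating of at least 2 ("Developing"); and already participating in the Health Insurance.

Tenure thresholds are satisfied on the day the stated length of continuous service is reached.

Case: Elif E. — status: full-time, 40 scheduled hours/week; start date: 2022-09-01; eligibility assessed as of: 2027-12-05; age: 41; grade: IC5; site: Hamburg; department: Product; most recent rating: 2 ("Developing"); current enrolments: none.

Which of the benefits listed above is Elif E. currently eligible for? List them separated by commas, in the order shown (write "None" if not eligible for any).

Wellness Stipend, Childcare Subsidy

Service from 2022-09-01 to 2027-12-05: 1921 days.
Sabbatical Program — status full-time ✓; service 1921 days ≥ 5 years (≈1825 days) ✓; grade IC5 ≥ IC4 ✓; dept Product ✗ → not eligible.
Bereavement Leave — status full-time ✗ (requires part-time, seasonal, or temporary) → not eligible.
Wellness Stipend — status full-time ✓; service 1921 days ≥ 90 days ✓; 40 hrs/wk ≥ 24 ✓ → eligible.
Childcare Subsidy — status full-time ✓; service 1921 days ≥ 3 months (≈90 days) ✓; 40 hrs/wk ≥ 24 ✓ → eligible.
Health Insurance — service 1921 days ≥ 24 months (≈720 days) ✓; 40 hrs/wk ≥ 25 ✓; dept Product ✗ → not eligible.
Home Office Allowance — status full-time ✗ (requires part-time or seasonal) → not eligible.
Education Assistance — service 1921 days ≥ 2 months (≈60 days) ✓; 40 hrs/wk ≥ 30 ✓; rating 2 ≥ 2 ✓; not enrolled in Health Insurance ✗ → not eligible.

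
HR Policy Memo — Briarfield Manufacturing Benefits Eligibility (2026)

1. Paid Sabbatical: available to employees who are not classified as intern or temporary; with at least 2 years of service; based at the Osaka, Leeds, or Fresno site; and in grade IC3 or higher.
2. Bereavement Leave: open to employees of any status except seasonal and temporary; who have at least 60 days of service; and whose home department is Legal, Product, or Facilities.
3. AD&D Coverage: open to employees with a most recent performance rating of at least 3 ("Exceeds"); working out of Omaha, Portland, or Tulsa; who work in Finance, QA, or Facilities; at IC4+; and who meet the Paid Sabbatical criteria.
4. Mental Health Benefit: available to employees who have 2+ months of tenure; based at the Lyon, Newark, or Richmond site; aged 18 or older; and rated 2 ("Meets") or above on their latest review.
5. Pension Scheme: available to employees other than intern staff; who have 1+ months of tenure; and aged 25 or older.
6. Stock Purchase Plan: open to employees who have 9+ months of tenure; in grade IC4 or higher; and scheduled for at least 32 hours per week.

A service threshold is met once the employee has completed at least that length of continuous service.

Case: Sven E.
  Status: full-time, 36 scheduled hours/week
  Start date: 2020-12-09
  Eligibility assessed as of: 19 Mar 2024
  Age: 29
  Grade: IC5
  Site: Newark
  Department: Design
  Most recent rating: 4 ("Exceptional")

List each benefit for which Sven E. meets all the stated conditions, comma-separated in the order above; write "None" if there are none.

Mental Health Benefit, Pension Scheme, Stock Purchase Plan

Service from 2020-12-09 to 19 Mar 2024: 1196 days.
Paid Sabbatical — status full-time ✓ (not excluded); service 1196 days ≥ 2 years (≈730 days) ✓; site Newark ✗ (not Osaka, Leeds, or Fresno) → not eligible.
Bereavement Leave — status full-time ✓ (not excluded); service 1196 days ≥ 60 days ✓; dept Design ✗ → not eligible.
AD&D Coverage — rating 4 ≥ 3 ✓; site Newark ✗ (not Omaha, Portland, or Tulsa) → not eligible.
Mental Health Benefit — service 1196 days ≥ 2 months (≈60 days) ✓; site Newark ✓; age 29 ≥ 18 ✓; rating 4 ≥ 2 ✓ → eligible.
Pension Scheme — status full-time ✓ (not excluded); service 1196 days ≥ 1 month (≈30 days) ✓; age 29 ≥ 25 ✓ → eligible.
Stock Purchase Plan — service 1196 days ≥ 9 months (≈270 days) ✓; grade IC5 ≥ IC4 ✓; 36 hrs/wk ≥ 32 ✓ → eligible.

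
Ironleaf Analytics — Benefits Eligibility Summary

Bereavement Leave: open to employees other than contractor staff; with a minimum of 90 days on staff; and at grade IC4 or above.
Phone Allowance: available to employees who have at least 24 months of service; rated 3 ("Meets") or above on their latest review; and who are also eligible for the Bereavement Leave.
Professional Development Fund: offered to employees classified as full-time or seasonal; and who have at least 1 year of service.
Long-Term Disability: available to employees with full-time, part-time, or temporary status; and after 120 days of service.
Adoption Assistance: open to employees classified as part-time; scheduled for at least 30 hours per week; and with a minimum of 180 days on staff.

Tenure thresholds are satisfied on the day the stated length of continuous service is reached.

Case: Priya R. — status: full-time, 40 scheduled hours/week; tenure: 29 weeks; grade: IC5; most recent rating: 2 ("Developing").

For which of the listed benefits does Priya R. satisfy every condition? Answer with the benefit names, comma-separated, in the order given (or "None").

Bereavement Leave, Long-Term Disability

Bereavement Leave — status full-time ✓ (not excluded); service 29 weeks ≥ 90 days ✓; grade IC5 ≥ IC4 ✓ → eligible.
Phone Allowance — service 29 weeks < 24 months (≈720 days) ✗ → not eligible.
Professional Development Fund — status full-time ✓; service 29 weeks < 1 year (≈365 days) ✗ → not eligible.
Long-Term Disability — status full-time ✓; service 29 weeks ≥ 120 days ✓ → eligible.
Adoption Assistance — status full-time ✗ (requires part-time) → not eligible.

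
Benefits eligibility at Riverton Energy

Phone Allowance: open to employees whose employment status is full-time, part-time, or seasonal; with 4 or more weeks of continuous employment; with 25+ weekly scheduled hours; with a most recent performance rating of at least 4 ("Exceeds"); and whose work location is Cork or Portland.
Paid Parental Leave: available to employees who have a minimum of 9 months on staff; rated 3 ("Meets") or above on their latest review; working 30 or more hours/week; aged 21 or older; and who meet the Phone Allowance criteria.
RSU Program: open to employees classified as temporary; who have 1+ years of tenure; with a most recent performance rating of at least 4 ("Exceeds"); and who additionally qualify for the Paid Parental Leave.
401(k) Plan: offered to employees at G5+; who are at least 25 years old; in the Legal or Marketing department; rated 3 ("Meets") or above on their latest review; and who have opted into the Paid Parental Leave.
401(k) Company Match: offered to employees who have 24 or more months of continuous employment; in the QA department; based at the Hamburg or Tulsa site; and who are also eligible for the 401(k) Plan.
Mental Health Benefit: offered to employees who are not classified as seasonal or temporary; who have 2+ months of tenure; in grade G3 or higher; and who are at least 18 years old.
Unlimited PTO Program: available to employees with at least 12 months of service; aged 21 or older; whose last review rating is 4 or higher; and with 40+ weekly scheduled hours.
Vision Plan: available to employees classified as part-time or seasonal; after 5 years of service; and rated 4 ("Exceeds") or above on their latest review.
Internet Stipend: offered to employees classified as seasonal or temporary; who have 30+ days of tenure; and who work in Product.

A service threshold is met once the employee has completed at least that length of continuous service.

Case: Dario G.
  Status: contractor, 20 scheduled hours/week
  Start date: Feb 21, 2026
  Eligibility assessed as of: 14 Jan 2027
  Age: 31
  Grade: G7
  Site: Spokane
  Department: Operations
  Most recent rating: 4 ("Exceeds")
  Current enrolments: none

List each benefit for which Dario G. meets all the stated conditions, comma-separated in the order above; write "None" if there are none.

Mental Health Benefit

Service from Feb 21, 2026 to 14 Jan 2027: 327 days.
Phone Allowance — status contractor ✗ (requires full-time, part-time, or seasonal) → not eligible.
Paid Parental Leave — service 327 days ≥ 9 months (≈270 days) ✓; rating 4 ≥ 3 ✓; 20 hrs/wk < 30 ✗ → not eligible.
RSU Program — status contractor ✗ (requires temporary) → not eligible.
401(k) Plan — grade G7 ≥ G5 ✓; age 31 ≥ 25 ✓; dept Operations ✗ → not eligible.
401(k) Company Match — service 327 days < 24 months (≈720 days) ✗ → not eligible.
Mental Health Benefit — status contractor ✓ (not excluded); service 327 days ≥ 2 months (≈60 days) ✓; grade G7 ≥ G3 ✓; age 31 ≥ 18 ✓ → eligible.
Unlimited PTO Program — service 327 days < 12 months (≈360 days) ✗ → not eligible.
Vision Plan — status contractor ✗ (requires part-time or seasonal) → not eligible.
Internet Stipend — status contractor ✗ (requires seasonal or temporary) → not eligible.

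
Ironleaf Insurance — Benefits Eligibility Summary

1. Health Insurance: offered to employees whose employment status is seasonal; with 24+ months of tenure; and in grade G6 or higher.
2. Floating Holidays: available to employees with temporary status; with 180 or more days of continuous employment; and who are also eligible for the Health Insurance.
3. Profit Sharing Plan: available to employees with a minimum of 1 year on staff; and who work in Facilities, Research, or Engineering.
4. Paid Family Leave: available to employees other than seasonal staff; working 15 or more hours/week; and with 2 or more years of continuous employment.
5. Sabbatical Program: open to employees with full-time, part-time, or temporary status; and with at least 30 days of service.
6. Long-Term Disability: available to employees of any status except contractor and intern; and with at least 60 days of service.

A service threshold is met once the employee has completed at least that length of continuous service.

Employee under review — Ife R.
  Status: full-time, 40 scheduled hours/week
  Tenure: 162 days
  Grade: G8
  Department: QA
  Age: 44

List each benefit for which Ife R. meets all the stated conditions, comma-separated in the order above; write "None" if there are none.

Health Insurance — status full-time ✗ (requires seasonal) → not eligible.
Floating Holidays — status full-time ✗ (requires temporary) → not eligible.
Profit Sharing Plan — service 162 days < 1 year (≈365 days) ✗ → not eligible.
Paid Family Leave — status full-time ✓ (not excluded); 40 hrs/wk ≥ 15 ✓; service 162 days < 2 years (≈730 days) ✗ → not eligible.
Sabbatical Program — status full-time ✓; service 162 days ≥ 30 days ✓ → eligible.
Long-Term Disability — status full-time ✓ (not excluded); service 162 days ≥ 60 days ✓ → eligible.

Sabbatical Program, Long-Term Disability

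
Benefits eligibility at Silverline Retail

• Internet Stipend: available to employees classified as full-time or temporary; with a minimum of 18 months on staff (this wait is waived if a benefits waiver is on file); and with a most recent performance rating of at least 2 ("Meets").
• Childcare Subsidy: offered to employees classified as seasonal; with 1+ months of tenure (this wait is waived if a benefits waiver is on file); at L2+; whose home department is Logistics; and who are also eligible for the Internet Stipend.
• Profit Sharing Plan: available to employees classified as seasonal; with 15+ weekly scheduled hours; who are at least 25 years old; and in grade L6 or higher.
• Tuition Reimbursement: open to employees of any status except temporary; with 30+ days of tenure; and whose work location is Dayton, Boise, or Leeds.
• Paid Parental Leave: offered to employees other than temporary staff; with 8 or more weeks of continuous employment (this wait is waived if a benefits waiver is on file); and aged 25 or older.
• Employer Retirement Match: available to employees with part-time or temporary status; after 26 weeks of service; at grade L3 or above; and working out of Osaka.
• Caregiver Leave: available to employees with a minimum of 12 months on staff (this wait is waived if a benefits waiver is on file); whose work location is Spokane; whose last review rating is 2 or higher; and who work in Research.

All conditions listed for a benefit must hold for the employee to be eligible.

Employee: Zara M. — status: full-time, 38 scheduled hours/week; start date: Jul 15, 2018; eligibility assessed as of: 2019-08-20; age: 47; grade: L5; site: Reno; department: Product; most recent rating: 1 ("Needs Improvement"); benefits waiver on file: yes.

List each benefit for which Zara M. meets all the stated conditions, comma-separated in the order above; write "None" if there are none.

Paid Parental Leave

Service from Jul 15, 2018 to 2019-08-20: 401 days.
Internet Stipend — status full-time ✓; benefits waiver on file ✓; rating 1 < 2 ✗ → not eligible.
Childcare Subsidy — status full-time ✗ (requires seasonal) → not eligible.
Profit Sharing Plan — status full-time ✗ (requires seasonal) → not eligible.
Tuition Reimbursement — status full-time ✓ (not excluded); service 401 days ≥ 30 days ✓; site Reno ✗ (not Dayton, Boise, or Leeds) → not eligible.
Paid Parental Leave — status full-time ✓ (not excluded); benefits waiver on file ✓; age 47 ≥ 25 ✓ → eligible.
Employer Retirement Match — status full-time ✗ (requires part-time or temporary) → not eligible.
Caregiver Leave — benefits waiver on file ✓; site Reno ✗ (not Spokane) → not eligible.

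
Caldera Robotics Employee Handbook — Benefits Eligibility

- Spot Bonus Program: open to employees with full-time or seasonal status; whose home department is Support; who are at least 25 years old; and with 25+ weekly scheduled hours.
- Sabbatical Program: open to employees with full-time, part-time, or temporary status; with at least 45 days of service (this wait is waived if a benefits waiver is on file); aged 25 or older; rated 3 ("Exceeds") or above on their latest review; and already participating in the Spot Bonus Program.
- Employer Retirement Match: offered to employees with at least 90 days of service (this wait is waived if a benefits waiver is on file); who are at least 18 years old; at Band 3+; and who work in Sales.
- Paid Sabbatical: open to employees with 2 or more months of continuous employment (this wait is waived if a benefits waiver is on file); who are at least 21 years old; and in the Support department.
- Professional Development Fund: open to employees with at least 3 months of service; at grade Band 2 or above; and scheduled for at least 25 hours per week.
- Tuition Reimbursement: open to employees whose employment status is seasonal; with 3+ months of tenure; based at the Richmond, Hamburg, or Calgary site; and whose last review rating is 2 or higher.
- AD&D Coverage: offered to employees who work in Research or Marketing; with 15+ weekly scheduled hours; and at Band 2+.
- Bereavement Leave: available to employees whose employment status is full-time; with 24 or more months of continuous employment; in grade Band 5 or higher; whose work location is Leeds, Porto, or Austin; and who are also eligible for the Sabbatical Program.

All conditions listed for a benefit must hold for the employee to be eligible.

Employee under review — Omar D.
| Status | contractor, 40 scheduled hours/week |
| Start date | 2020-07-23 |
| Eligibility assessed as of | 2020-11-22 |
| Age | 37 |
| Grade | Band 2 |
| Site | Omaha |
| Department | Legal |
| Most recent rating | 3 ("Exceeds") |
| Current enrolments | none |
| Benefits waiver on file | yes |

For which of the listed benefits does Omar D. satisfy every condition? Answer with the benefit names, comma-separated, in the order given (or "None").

Service from 2020-07-23 to 2020-11-22: 122 days.
Spot Bonus Program — status contractor ✗ (requires full-time or seasonal) → not eligible.
Sabbatical Program — status contractor ✗ (requires full-time, part-time, or temporary) → not eligible.
Employer Retirement Match — benefits waiver on file ✓; age 37 ≥ 18 ✓; grade Band 2 < Band 3 ✗ → not eligible.
Paid Sabbatical — benefits waiver on file ✓; age 37 ≥ 21 ✓; dept Legal ✗ → not eligible.
Professional Development Fund — service 122 days ≥ 3 months (≈90 days) ✓; grade Band 2 ≥ Band 2 ✓; 40 hrs/wk ≥ 25 ✓ → eligible.
Tuition Reimbursement — status contractor ✗ (requires seasonal) → not eligible.
AD&D Coverage — dept Legal ✗ → not eligible.
Bereavement Leave — status contractor ✗ (requires full-time) → not eligible.

Professional Development Fund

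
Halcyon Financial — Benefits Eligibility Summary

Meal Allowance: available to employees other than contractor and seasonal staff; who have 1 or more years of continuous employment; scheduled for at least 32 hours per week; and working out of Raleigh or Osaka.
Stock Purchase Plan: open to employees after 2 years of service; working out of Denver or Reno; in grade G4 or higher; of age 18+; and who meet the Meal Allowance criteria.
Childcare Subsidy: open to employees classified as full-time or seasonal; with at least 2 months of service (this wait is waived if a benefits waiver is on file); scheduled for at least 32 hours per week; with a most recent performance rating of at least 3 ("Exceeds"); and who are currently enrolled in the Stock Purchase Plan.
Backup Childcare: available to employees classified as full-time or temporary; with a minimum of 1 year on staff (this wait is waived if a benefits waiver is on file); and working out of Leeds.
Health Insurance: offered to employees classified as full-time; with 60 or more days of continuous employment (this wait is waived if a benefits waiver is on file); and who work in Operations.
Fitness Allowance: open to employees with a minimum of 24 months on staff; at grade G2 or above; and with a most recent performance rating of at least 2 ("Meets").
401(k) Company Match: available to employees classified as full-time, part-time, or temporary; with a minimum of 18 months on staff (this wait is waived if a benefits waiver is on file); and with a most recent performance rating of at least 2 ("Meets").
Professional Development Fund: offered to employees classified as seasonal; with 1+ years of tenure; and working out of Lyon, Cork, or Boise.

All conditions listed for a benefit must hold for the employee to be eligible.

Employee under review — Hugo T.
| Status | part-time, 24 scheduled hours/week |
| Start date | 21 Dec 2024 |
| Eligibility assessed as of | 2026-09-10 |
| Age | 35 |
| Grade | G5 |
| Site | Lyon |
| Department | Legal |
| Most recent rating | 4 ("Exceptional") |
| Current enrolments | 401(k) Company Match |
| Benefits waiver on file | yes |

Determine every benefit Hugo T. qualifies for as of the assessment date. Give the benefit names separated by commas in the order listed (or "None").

401(k) Company Match

Service from 21 Dec 2024 to 2026-09-10: 628 days.
Meal Allowance — status part-time ✓ (not excluded); service 628 days ≥ 1 year (≈365 days) ✓; 24 hrs/wk < 32 ✗ → not eligible.
Stock Purchase Plan — service 628 days < 2 years (≈730 days) ✗ → not eligible.
Childcare Subsidy — status part-time ✗ (requires full-time or seasonal) → not eligible.
Backup Childcare — status part-time ✗ (requires full-time or temporary) → not eligible.
Health Insurance — status part-time ✗ (requires full-time) → not eligible.
Fitness Allowance — service 628 days < 24 months (≈720 days) ✗ → not eligible.
401(k) Company Match — status part-time ✓; benefits waiver on file ✓; rating 4 ≥ 2 ✓ → eligible.
Professional Development Fund — status part-time ✗ (requires seasonal) → not eligible.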